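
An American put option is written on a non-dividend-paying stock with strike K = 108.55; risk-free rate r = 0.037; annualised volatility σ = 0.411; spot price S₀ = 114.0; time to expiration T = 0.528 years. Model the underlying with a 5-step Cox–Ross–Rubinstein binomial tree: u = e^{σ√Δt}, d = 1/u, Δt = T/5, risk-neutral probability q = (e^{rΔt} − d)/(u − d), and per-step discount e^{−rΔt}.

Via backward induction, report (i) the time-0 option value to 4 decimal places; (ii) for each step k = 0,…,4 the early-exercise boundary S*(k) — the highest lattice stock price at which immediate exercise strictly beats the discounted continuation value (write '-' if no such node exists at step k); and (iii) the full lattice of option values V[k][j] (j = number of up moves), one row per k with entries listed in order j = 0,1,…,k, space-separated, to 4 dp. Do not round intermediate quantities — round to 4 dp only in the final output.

price = 10.3352
boundary = - - - 76.3647 87.2764
tree:
10.3352
15.6590 4.6812
22.9452 7.9331 1.2144
32.1853 13.1727 2.3502 0.0000
41.7327 21.2736 4.5484 0.0000 0.0000
50.0865 32.1853 8.8028 0.0000 0.0000 0.0000

params: Δt=0.10560 u=1.14289 d=0.87498 q=0.48127 e^(-rΔt)=0.99610
t_5 payoffs: 50.0865 32.1853 8.8028 0.0000 0.0000 0.0000
t_4: node(4,0) S=66.8173 payoff=41.7327 vs cont=41.3094 → 41.7327 [stop]  node(4,1) S=87.2764 payoff=21.2736 vs cont=20.8503 → 21.2736 [stop]  node(4,2) S=114.0000 payoff=0.0000 vs cont=4.5484 → 4.5484 [wait]  node(4,3) S=148.9062 payoff=0.0000 vs cont=0.0000 → 0.0000 [wait]  node(4,4) S=194.5006 payoff=0.0000 vs cont=0.0000 → 0.0000 [wait]  ⇒ S*(4)=87.2764
t_3: node(3,0) S=76.3647 payoff=32.1853 vs cont=31.7620 → 32.1853 [stop]  node(3,1) S=99.7472 payoff=8.8028 vs cont=13.1727 → 13.1727 [wait]  node(3,2) S=130.2893 payoff=0.0000 vs cont=2.3502 → 2.3502 [wait]  node(3,3) S=170.1833 payoff=0.0000 vs cont=0.0000 → 0.0000 [wait]  ⇒ S*(3)=76.3647
t_2: node(2,0) S=87.2764 payoff=21.2736 vs cont=22.9452 → 22.9452 [wait]  node(2,1) S=114.0000 payoff=0.0000 vs cont=7.9331 → 7.9331 [wait]  node(2,2) S=148.9062 payoff=0.0000 vs cont=1.2144 → 1.2144 [wait]  ⇒ S*(2)=-
t_1: node(1,0) S=99.7472 payoff=8.8028 vs cont=15.6590 → 15.6590 [wait]  node(1,1) S=130.2893 payoff=0.0000 vs cont=4.6812 → 4.6812 [wait]  ⇒ S*(1)=-
t_0: node(0,0) S=114.0000 payoff=0.0000 vs cont=10.3352 → 10.3352 [wait]  ⇒ S*(0)=-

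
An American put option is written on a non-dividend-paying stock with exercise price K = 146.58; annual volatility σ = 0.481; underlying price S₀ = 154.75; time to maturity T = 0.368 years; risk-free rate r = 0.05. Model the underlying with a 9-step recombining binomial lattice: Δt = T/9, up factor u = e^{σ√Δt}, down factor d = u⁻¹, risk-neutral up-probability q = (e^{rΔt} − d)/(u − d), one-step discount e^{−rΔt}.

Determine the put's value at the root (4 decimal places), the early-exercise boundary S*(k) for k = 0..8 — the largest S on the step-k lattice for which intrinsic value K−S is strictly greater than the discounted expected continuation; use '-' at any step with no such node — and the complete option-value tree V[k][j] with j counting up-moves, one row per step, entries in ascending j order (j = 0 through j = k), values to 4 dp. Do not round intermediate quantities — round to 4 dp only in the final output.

price = 12.8550
boundary = - - - - - 95.1539 104.8739 115.5868 127.3940
tree:
12.8550
18.0505 7.4189
24.6643 11.1374 3.5206
32.6705 16.3077 5.7205 1.2107
41.7851 23.1763 9.1182 2.1542 0.2188
51.4261 31.7729 14.1894 3.7976 0.4266 0.0000
60.2452 41.7061 21.4100 6.6189 0.8321 0.0000 0.0000
68.2469 51.4261 30.9932 11.3732 1.6228 0.0000 0.0000 0.0000
75.5071 60.2452 41.7061 19.1860 3.1650 0.0000 0.0000 0.0000 0.0000
82.0943 68.2469 51.4261 30.9932 6.1726 0.0000 0.0000 0.0000 0.0000 0.0000

params: Δt=0.04089 u=1.10215 d=0.90732 q=0.48621 e^(-rΔt)=0.99796
t_9 payoffs: 82.0943 68.2469 51.4261 30.9932 6.1726 0.0000 0.0000 0.0000 0.0000 0.0000
t_8: node(8,0) S=71.0729 payoff=75.5071 vs cont=75.2077 → 75.5071 [stop]  node(8,1) S=86.3348 payoff=60.2452 vs cont=59.9458 → 60.2452 [stop]  node(8,2) S=104.8739 payoff=41.7061 vs cont=41.4067 → 41.7061 [stop]  node(8,3) S=127.3940 payoff=19.1860 vs cont=18.8866 → 19.1860 [stop]  node(8,4) S=154.7500 payoff=0.0000 vs cont=3.1650 → 3.1650 [wait]  node(8,5) S=187.9803 payoff=0.0000 vs cont=0.0000 → 0.0000 [wait]  node(8,6) S=228.3462 payoff=0.0000 vs cont=0.0000 → 0.0000 [wait]  node(8,7) S=277.3802 payoff=0.0000 vs cont=0.0000 → 0.0000 [wait]  node(8,8) S=336.9434 payoff=0.0000 vs cont=0.0000 → 0.0000 [wait]  ⇒ S*(8)=127.3940
t_7: node(7,0) S=78.3331 payoff=68.2469 vs cont=67.9476 → 68.2469 [stop]  node(7,1) S=95.1539 payoff=51.4261 vs cont=51.1267 → 51.4261 [stop]  node(7,2) S=115.5868 payoff=30.9932 vs cont=30.6938 → 30.9932 [stop]  node(7,3) S=140.4074 payoff=6.1726 vs cont=11.3732 → 11.3732 [wait]  node(7,4) S=170.5577 payoff=0.0000 vs cont=1.6228 → 1.6228 [wait]  node(7,5) S=207.1825 payoff=0.0000 vs cont=0.0000 → 0.0000 [wait]  node(7,6) S=251.6718 payoff=0.0000 vs cont=0.0000 → 0.0000 [wait]  node(7,7) S=305.7146 payoff=0.0000 vs cont=0.0000 → 0.0000 [wait]  ⇒ S*(7)=115.5868
t_6: node(6,0) S=86.3348 payoff=60.2452 vs cont=59.9458 → 60.2452 [stop]  node(6,1) S=104.8739 payoff=41.7061 vs cont=41.4067 → 41.7061 [stop]  node(6,2) S=127.3940 payoff=19.1860 vs cont=21.4100 → 21.4100 [wait]  node(6,3) S=154.7500 payoff=0.0000 vs cont=6.6189 → 6.6189 [wait]  node(6,4) S=187.9803 payoff=0.0000 vs cont=0.8321 → 0.8321 [wait]  node(6,5) S=228.3462 payoff=0.0000 vs cont=0.0000 → 0.0000 [wait]  node(6,6) S=277.3802 payoff=0.0000 vs cont=0.0000 → 0.0000 [wait]  ⇒ S*(6)=104.8739
t_5: node(5,0) S=95.1539 payoff=51.4261 vs cont=51.1267 → 51.4261 [stop]  node(5,1) S=115.5868 payoff=30.9932 vs cont=31.7729 → 31.7729 [wait]  node(5,2) S=140.4074 payoff=6.1726 vs cont=14.1894 → 14.1894 [wait]  node(5,3) S=170.5577 payoff=0.0000 vs cont=3.7976 → 3.7976 [wait]  node(5,4) S=207.1825 payoff=0.0000 vs cont=0.4266 → 0.4266 [wait]  node(5,5) S=251.6718 payoff=0.0000 vs cont=0.0000 → 0.0000 [wait]  ⇒ S*(5)=95.1539
t_4: node(4,0) S=104.8739 payoff=41.7061 vs cont=41.7851 → 41.7851 [wait]  node(4,1) S=127.3940 payoff=19.1860 vs cont=23.1763 → 23.1763 [wait]  node(4,2) S=154.7500 payoff=0.0000 vs cont=9.1182 → 9.1182 [wait]  node(4,3) S=187.9803 payoff=0.0000 vs cont=2.1542 → 2.1542 [wait]  node(4,4) S=228.3462 payoff=0.0000 vs cont=0.2188 → 0.2188 [wait]  ⇒ S*(4)=-
t_3: node(3,0) S=115.5868 payoff=30.9932 vs cont=32.6705 → 32.6705 [wait]  node(3,1) S=140.4074 payoff=6.1726 vs cont=16.3077 → 16.3077 [wait]  node(3,2) S=170.5577 payoff=0.0000 vs cont=5.7205 → 5.7205 [wait]  node(3,3) S=207.1825 payoff=0.0000 vs cont=1.2107 → 1.2107 [wait]  ⇒ S*(3)=-
t_2: node(2,0) S=127.3940 payoff=19.1860 vs cont=24.6643 → 24.6643 [wait]  node(2,1) S=154.7500 payoff=0.0000 vs cont=11.1374 → 11.1374 [wait]  node(2,2) S=187.9803 payoff=0.0000 vs cont=3.5206 → 3.5206 [wait]  ⇒ S*(2)=-
t_1: node(1,0) S=140.4074 payoff=6.1726 vs cont=18.0505 → 18.0505 [wait]  node(1,1) S=170.5577 payoff=0.0000 vs cont=7.4189 → 7.4189 [wait]  ⇒ S*(1)=-
t_0: node(0,0) S=154.7500 payoff=0.0000 vs cont=12.8550 → 12.8550 [wait]  ⇒ S*(0)=-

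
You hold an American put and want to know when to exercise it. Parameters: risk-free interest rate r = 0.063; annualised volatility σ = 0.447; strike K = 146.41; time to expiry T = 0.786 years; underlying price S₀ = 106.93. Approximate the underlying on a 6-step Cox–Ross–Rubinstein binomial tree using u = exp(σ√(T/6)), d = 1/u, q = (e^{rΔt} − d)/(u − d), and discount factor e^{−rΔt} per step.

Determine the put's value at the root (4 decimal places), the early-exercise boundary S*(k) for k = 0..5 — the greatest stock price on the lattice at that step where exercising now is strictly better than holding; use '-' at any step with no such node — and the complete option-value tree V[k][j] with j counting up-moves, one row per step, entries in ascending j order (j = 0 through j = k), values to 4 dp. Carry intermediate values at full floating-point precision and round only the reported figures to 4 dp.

price = 41.8428
boundary = - 90.9571 77.3701 90.9571 106.9300 125.7079
tree:
41.8428
55.4529 28.1138
69.0399 40.4629 15.4884
80.5972 55.4529 25.2459 5.3979
90.4282 69.0399 39.4800 10.5710 0.0000
98.7906 80.5972 55.4529 20.7021 0.0000 0.0000
105.9039 90.4282 69.0399 39.4800 0.0000 0.0000 0.0000

Δt=0.13100, u=1.17561, d=0.85062, q=0.48514, disc=e^(-rΔt)=0.99178
k=6 terminal: V=max(K-S,0) → 105.9039 90.4282 69.0399 39.4800 0.0000 0.0000 0.0000
k=5: j=0 S=47.6194 intr=98.7906 cont=97.5873 V=98.7906[EX]; j=1 S=65.8128 intr=80.5972 cont=79.3939 V=80.5972[EX]; j=2 S=90.9571 intr=55.4529 cont=54.2496 V=55.4529[EX]; j=3 S=125.7079 intr=20.7021 cont=20.1596 V=20.7021[EX]; j=4 S=173.7357 intr=0.0000 cont=0.0000 V=0.0000[hold]; j=5 S=240.1127 intr=0.0000 cont=0.0000 V=0.0000[hold]  S*(5)=125.7079
k=4: j=0 S=55.9818 intr=90.4282 cont=89.2248 V=90.4282[EX]; j=1 S=77.3701 intr=69.0399 cont=67.8365 V=69.0399[EX]; j=2 S=106.9300 intr=39.4800 cont=38.2767 V=39.4800[EX]; j=3 S=147.7835 intr=0.0000 cont=10.5710 V=10.5710[hold]; j=4 S=204.2453 intr=0.0000 cont=0.0000 V=0.0000[hold]  S*(4)=106.9300
k=3: j=0 S=65.8128 intr=80.5972 cont=79.3939 V=80.5972[EX]; j=1 S=90.9571 intr=55.4529 cont=54.2496 V=55.4529[EX]; j=2 S=125.7079 intr=20.7021 cont=25.2459 V=25.2459[hold]; j=3 S=173.7357 intr=0.0000 cont=5.3979 V=5.3979[hold]  S*(3)=90.9571
k=2: j=0 S=77.3701 intr=69.0399 cont=67.8365 V=69.0399[EX]; j=1 S=106.9300 intr=39.4800 cont=40.4629 V=40.4629[hold]; j=2 S=147.7835 intr=0.0000 cont=15.4884 V=15.4884[hold]  S*(2)=77.3701
k=1: j=0 S=90.9571 intr=55.4529 cont=54.7225 V=55.4529[EX]; j=1 S=125.7079 intr=20.7021 cont=28.1138 V=28.1138[hold]  S*(1)=90.9571
k=0: j=0 S=106.9300 intr=39.4800 cont=41.8428 V=41.8428[hold]  S*(0)=-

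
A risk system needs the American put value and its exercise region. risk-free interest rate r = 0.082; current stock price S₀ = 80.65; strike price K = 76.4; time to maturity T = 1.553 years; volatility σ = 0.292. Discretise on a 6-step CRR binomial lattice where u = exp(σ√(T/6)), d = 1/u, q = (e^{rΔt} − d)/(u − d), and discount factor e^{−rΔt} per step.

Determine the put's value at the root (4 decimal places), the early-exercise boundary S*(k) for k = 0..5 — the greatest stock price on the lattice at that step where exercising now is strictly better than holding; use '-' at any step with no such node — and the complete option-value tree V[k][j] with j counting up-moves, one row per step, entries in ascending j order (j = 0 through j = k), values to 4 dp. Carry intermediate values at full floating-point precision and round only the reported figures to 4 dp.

price = 6.0186
boundary = - - 59.9197 51.6478 59.9197 51.6478
tree:
6.0186
10.1474 2.6694
16.4803 5.0471 0.7086
24.7522 9.2941 1.5562 0.0000
31.8821 16.4803 3.4174 0.0000 0.0000
38.0278 24.7522 7.5046 0.0000 0.0000 0.0000
43.3250 31.8821 16.4803 0.0000 0.0000 0.0000 0.0000

Δt=0.25883  u=1.16016  d=0.86195  q=0.53486  discount=0.97900
step 6 (expiry): payoffs max(K−S,0) = 43.3250 31.8821 16.4803 0.0000 0.0000 0.0000 0.0000
step 5: (k=5,j=0): S=38.3722, (K−S)⁺=38.0278, hold=36.4233 ⇒ V=38.0278 exercise | (k=5,j=1): S=51.6478, (K−S)⁺=24.7522, hold=23.1477 ⇒ V=24.7522 exercise | (k=5,j=2): S=69.5163, (K−S)⁺=6.8837, hold=7.5046 ⇒ V=7.5046 continue | (k=5,j=3): S=93.5668, (K−S)⁺=0.0000, hold=0.0000 ⇒ V=0.0000 continue | (k=5,j=4): S=125.9380, (K−S)⁺=0.0000, hold=0.0000 ⇒ V=0.0000 continue | (k=5,j=5): S=169.5086, (K−S)⁺=0.0000, hold=0.0000 ⇒ V=0.0000 continue  boundary S*=51.6478
step 4: (k=4,j=0): S=44.5179, (K−S)⁺=31.8821, hold=30.2777 ⇒ V=31.8821 exercise | (k=4,j=1): S=59.9197, (K−S)⁺=16.4803, hold=15.2010 ⇒ V=16.4803 exercise | (k=4,j=2): S=80.6500, (K−S)⁺=0.0000, hold=3.4174 ⇒ V=3.4174 continue | (k=4,j=3): S=108.5524, (K−S)⁺=0.0000, hold=0.0000 ⇒ V=0.0000 continue | (k=4,j=4): S=146.1081, (K−S)⁺=0.0000, hold=0.0000 ⇒ V=0.0000 continue  boundary S*=59.9197
step 3: (k=3,j=0): S=51.6478, (K−S)⁺=24.7522, hold=23.1477 ⇒ V=24.7522 exercise | (k=3,j=1): S=69.5163, (K−S)⁺=6.8837, hold=9.2941 ⇒ V=9.2941 continue | (k=3,j=2): S=93.5668, (K−S)⁺=0.0000, hold=1.5562 ⇒ V=1.5562 continue | (k=3,j=3): S=125.9380, (K−S)⁺=0.0000, hold=0.0000 ⇒ V=0.0000 continue  boundary S*=51.6478
step 2: (k=2,j=0): S=59.9197, (K−S)⁺=16.4803, hold=16.1380 ⇒ V=16.4803 exercise | (k=2,j=1): S=80.6500, (K−S)⁺=0.0000, hold=5.0471 ⇒ V=5.0471 continue | (k=2,j=2): S=108.5524, (K−S)⁺=0.0000, hold=0.7086 ⇒ V=0.7086 continue  boundary S*=59.9197
step 1: (k=1,j=0): S=69.5163, (K−S)⁺=6.8837, hold=10.1474 ⇒ V=10.1474 continue | (k=1,j=1): S=93.5668, (K−S)⁺=0.0000, hold=2.6694 ⇒ V=2.6694 continue  boundary S*=-
step 0: (k=0,j=0): S=80.6500, (K−S)⁺=0.0000, hold=6.0186 ⇒ V=6.0186 continue  boundary S*=-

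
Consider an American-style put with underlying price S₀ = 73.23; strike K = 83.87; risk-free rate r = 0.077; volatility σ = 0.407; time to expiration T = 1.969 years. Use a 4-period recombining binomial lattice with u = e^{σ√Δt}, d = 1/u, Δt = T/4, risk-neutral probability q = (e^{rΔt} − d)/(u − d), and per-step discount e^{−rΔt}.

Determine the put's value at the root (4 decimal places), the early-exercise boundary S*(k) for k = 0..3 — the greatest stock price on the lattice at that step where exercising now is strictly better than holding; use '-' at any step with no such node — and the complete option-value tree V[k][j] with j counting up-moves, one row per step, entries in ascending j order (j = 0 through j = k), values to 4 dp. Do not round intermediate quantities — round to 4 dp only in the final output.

price = 18.3808
boundary = - 55.0395 41.3676 55.0395
tree:
18.3808
28.8305 9.1873
42.5024 16.4606 2.5072
52.7782 28.8305 5.1649 0.0000
60.5014 42.5024 10.6400 0.0000 0.0000

params: Δt=0.49225 u=1.33050 d=0.75160 q=0.49582 e^(-rΔt)=0.96281
t_4 payoffs: 60.5014 42.5024 10.6400 0.0000 0.0000
t_3: node(3,0) S=31.0918 payoff=52.7782 vs cont=49.6587 → 52.7782 [stop]  node(3,1) S=55.0395 payoff=28.8305 vs cont=25.7110 → 28.8305 [stop]  node(3,2) S=97.4324 payoff=0.0000 vs cont=5.1649 → 5.1649 [wait]  node(3,3) S=172.4772 payoff=0.0000 vs cont=0.0000 → 0.0000 [wait]  ⇒ S*(3)=55.0395
t_2: node(2,0) S=41.3676 payoff=42.5024 vs cont=39.3829 → 42.5024 [stop]  node(2,1) S=73.2300 payoff=10.6400 vs cont=16.4606 → 16.4606 [wait]  node(2,2) S=129.6336 payoff=0.0000 vs cont=2.5072 → 2.5072 [wait]  ⇒ S*(2)=41.3676
t_1: node(1,0) S=55.0395 payoff=28.8305 vs cont=28.4897 → 28.8305 [stop]  node(1,1) S=97.4324 payoff=0.0000 vs cont=9.1873 → 9.1873 [wait]  ⇒ S*(1)=55.0395
t_0: node(0,0) S=73.2300 payoff=10.6400 vs cont=18.3808 → 18.3808 [wait]  ⇒ S*(0)=-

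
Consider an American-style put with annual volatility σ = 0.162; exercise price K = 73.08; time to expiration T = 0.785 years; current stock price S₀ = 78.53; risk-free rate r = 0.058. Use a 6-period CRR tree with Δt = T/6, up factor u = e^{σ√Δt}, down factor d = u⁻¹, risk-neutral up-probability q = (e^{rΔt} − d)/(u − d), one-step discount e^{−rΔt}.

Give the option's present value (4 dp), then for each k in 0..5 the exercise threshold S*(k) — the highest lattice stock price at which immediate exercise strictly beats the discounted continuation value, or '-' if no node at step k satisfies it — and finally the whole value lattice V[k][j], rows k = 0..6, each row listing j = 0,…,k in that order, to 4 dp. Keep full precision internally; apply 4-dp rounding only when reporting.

price = 1.4539
boundary = - - - 65.8705 62.1216 65.8705
tree:
1.4539
2.5647 0.5663
4.3861 1.1119 0.1283
7.2095 2.1396 0.2875 0.0000
10.9584 4.0059 0.6442 0.0000 0.0000
14.4940 7.2095 1.4435 0.0000 0.0000 0.0000
17.8283 10.9584 3.2344 0.0000 0.0000 0.0000 0.0000

Δt=0.13083, u=1.06035, d=0.94309, q=0.55031, disc=e^(-rΔt)=0.99244
k=6 terminal: V=max(K-S,0) → 17.8283 10.9584 3.2344 0.0000 0.0000 0.0000 0.0000
k=5: j=0 S=58.5860 intr=14.4940 cont=13.9415 V=14.4940[EX]; j=1 S=65.8705 intr=7.2095 cont=6.6571 V=7.2095[EX]; j=2 S=74.0606 intr=0.0000 cont=1.4435 V=1.4435[hold]; j=3 S=83.2691 intr=0.0000 cont=0.0000 V=0.0000[hold]; j=4 S=93.6225 intr=0.0000 cont=0.0000 V=0.0000[hold]; j=5 S=105.2633 intr=0.0000 cont=0.0000 V=0.0000[hold]  S*(5)=65.8705
k=4: j=0 S=62.1216 intr=10.9584 cont=10.4060 V=10.9584[EX]; j=1 S=69.8456 intr=3.2344 cont=4.0059 V=4.0059[hold]; j=2 S=78.5300 intr=0.0000 cont=0.6442 V=0.6442[hold]; j=3 S=88.2942 intr=0.0000 cont=0.0000 V=0.0000[hold]; j=4 S=99.2724 intr=0.0000 cont=0.0000 V=0.0000[hold]  S*(4)=62.1216
k=3: j=0 S=65.8705 intr=7.2095 cont=7.0784 V=7.2095[EX]; j=1 S=74.0606 intr=0.0000 cont=2.1396 V=2.1396[hold]; j=2 S=83.2691 intr=0.0000 cont=0.2875 V=0.2875[hold]; j=3 S=93.6225 intr=0.0000 cont=0.0000 V=0.0000[hold]  S*(3)=65.8705
k=2: j=0 S=69.8456 intr=3.2344 cont=4.3861 V=4.3861[hold]; j=1 S=78.5300 intr=0.0000 cont=1.1119 V=1.1119[hold]; j=2 S=88.2942 intr=0.0000 cont=0.1283 V=0.1283[hold]  S*(2)=-
k=1: j=0 S=74.0606 intr=0.0000 cont=2.5647 V=2.5647[hold]; j=1 S=83.2691 intr=0.0000 cont=0.5663 V=0.5663[hold]  S*(1)=-
k=0: j=0 S=78.5300 intr=0.0000 cont=1.4539 V=1.4539[hold]  S*(0)=-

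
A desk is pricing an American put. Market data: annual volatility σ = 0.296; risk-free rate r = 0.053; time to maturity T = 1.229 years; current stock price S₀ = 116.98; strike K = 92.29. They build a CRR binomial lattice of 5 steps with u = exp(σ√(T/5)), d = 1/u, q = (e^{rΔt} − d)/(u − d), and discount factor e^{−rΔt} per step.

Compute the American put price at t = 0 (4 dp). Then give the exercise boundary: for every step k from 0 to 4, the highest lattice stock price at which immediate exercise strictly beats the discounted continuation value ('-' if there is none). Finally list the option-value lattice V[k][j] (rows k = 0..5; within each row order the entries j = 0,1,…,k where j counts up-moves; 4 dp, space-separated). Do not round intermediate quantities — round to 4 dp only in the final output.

Δt=0.24580, u=1.15807, d=0.86351, q=0.50789, disc=e^(-rΔt)=0.98706
k=5 terminal: V=max(K-S,0) → 36.1277 16.9698 0.0000 0.0000 0.0000 0.0000
k=4: j=0 S=65.0396 intr=27.2504 cont=26.0559 V=27.2504[EX]; j=1 S=87.2258 intr=5.0642 cont=8.2429 V=8.2429[hold]; j=2 S=116.9800 intr=0.0000 cont=0.0000 V=0.0000[hold]; j=3 S=156.8839 intr=0.0000 cont=0.0000 V=0.0000[hold]; j=4 S=210.3997 intr=0.0000 cont=0.0000 V=0.0000[hold]  S*(4)=65.0396
k=3: j=0 S=75.3202 intr=16.9698 cont=17.3688 V=17.3688[hold]; j=1 S=101.0132 intr=0.0000 cont=4.0039 V=4.0039[hold]; j=2 S=135.4706 intr=0.0000 cont=0.0000 V=0.0000[hold]; j=3 S=181.6819 intr=0.0000 cont=0.0000 V=0.0000[hold]  S*(3)=-
k=2: j=0 S=87.2258 intr=5.0642 cont=10.4439 V=10.4439[hold]; j=1 S=116.9800 intr=0.0000 cont=1.9448 V=1.9448[hold]; j=2 S=156.8839 intr=0.0000 cont=0.0000 V=0.0000[hold]  S*(2)=-
k=1: j=0 S=101.0132 intr=0.0000 cont=6.0480 V=6.0480[hold]; j=1 S=135.4706 intr=0.0000 cont=0.9447 V=0.9447[hold]  S*(1)=-
k=0: j=0 S=116.9800 intr=0.0000 cont=3.4113 V=3.4113[hold]  S*(0)=-

price = 3.4113
boundary = - - - - 65.0396
tree:
3.4113
6.0480 0.9447
10.4439 1.9448 0.0000
17.3688 4.0039 0.0000 0.0000
27.2504 8.2429 0.0000 0.0000 0.0000
36.1277 16.9698 0.0000 0.0000 0.0000 0.0000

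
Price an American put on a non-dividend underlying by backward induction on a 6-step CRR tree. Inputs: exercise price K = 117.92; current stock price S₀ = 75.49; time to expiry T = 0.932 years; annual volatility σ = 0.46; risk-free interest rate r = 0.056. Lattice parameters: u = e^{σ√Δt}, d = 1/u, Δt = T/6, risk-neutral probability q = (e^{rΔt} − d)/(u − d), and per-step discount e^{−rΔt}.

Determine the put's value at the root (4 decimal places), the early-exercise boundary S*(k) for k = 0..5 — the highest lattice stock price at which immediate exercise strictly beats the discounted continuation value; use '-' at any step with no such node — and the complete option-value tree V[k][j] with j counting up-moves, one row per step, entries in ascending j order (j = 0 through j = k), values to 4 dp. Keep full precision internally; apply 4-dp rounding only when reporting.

Δt=0.15533, u=1.19877, d=0.83419, q=0.47876, disc=e^(-rΔt)=0.99134
k=6 terminal: V=max(K-S,0) → 92.4826 81.3652 65.3888 42.4300 9.4370 0.0000 0.0000
k=5: j=0 S=30.4936 intr=87.4264 cont=86.4051 V=87.4264[EX]; j=1 S=43.8209 intr=74.0991 cont=73.0779 V=74.0991[EX]; j=2 S=62.9728 intr=54.9472 cont=53.9259 V=54.9472[EX]; j=3 S=90.4952 intr=27.4248 cont=26.4035 V=27.4248[EX]; j=4 S=130.0463 intr=0.0000 cont=4.8763 V=4.8763[hold]; j=5 S=186.8833 intr=0.0000 cont=0.0000 V=0.0000[hold]  S*(5)=90.4952
k=4: j=0 S=36.5548 intr=81.3652 cont=80.3439 V=81.3652[EX]; j=1 S=52.5312 intr=65.3888 cont=64.3675 V=65.3888[EX]; j=2 S=75.4900 intr=42.4300 cont=41.4087 V=42.4300[EX]; j=3 S=108.4830 intr=9.4370 cont=16.4854 V=16.4854[hold]; j=4 S=155.8957 intr=0.0000 cont=2.5197 V=2.5197[hold]  S*(4)=75.4900
k=3: j=0 S=43.8209 intr=74.0991 cont=73.0779 V=74.0991[EX]; j=1 S=62.9728 intr=54.9472 cont=53.9259 V=54.9472[EX]; j=2 S=90.4952 intr=27.4248 cont=29.7488 V=29.7488[hold]; j=3 S=130.0463 intr=0.0000 cont=9.7143 V=9.7143[hold]  S*(3)=62.9728
k=2: j=0 S=52.5312 intr=65.3888 cont=64.3675 V=65.3888[EX]; j=1 S=75.4900 intr=42.4300 cont=42.5117 V=42.5117[hold]; j=2 S=108.4830 intr=9.4370 cont=19.9824 V=19.9824[hold]  S*(2)=52.5312
k=1: j=0 S=62.9728 intr=54.9472 cont=53.9646 V=54.9472[EX]; j=1 S=90.4952 intr=27.4248 cont=31.4507 V=31.4507[hold]  S*(1)=62.9728
k=0: j=0 S=75.4900 intr=42.4300 cont=43.3195 V=43.3195[hold]  S*(0)=-

price = 43.3195
boundary = - 62.9728 52.5312 62.9728 75.4900 90.4952
tree:
43.3195
54.9472 31.4507
65.3888 42.5117 19.9824
74.0991 54.9472 29.7488 9.7143
81.3652 65.3888 42.4300 16.4854 2.5197
87.4264 74.0991 54.9472 27.4248 4.8763 0.0000
92.4826 81.3652 65.3888 42.4300 9.4370 0.0000 0.0000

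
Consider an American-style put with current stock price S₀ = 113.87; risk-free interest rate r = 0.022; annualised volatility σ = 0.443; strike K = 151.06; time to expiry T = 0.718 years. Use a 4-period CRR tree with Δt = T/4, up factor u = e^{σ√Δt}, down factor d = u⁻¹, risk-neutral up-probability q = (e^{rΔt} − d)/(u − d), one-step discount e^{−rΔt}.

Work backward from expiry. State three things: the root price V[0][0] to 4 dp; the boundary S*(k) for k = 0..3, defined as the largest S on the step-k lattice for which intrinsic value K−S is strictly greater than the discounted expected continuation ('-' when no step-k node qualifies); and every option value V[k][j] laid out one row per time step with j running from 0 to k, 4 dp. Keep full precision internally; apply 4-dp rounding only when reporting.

price = 42.5135
boundary = - - 78.2322 94.3838
tree:
42.5135
57.1254 25.9763
72.8278 39.4517 10.6126
86.2154 56.6762 19.8666 0.0000
97.3120 72.8278 37.1900 0.0000 0.0000

Δt=0.17950  u=1.20646  d=0.82887  q=0.46369  discount=0.99606
step 4 (expiry): payoffs max(K−S,0) = 97.3120 72.8278 37.1900 0.0000 0.0000
step 3: (k=3,j=0): S=64.8446, (K−S)⁺=86.2154, hold=85.6200 ⇒ V=86.2154 exercise | (k=3,j=1): S=94.3838, (K−S)⁺=56.6762, hold=56.0808 ⇒ V=56.6762 exercise | (k=3,j=2): S=137.3792, (K−S)⁺=13.6808, hold=19.8666 ⇒ V=19.8666 continue | (k=3,j=3): S=199.9607, (K−S)⁺=0.0000, hold=0.0000 ⇒ V=0.0000 continue  boundary S*=94.3838
step 2: (k=2,j=0): S=78.2322, (K−S)⁺=72.8278, hold=72.2324 ⇒ V=72.8278 exercise | (k=2,j=1): S=113.8700, (K−S)⁺=37.1900, hold=39.4517 ⇒ V=39.4517 continue | (k=2,j=2): S=165.7421, (K−S)⁺=0.0000, hold=10.6126 ⇒ V=10.6126 continue  boundary S*=78.2322
step 1: (k=1,j=0): S=94.3838, (K−S)⁺=56.6762, hold=57.1254 ⇒ V=57.1254 continue | (k=1,j=1): S=137.3792, (K−S)⁺=13.6808, hold=25.9763 ⇒ V=25.9763 continue  boundary S*=-
step 0: (k=0,j=0): S=113.8700, (K−S)⁺=37.1900, hold=42.5135 ⇒ V=42.5135 continue  boundary S*=-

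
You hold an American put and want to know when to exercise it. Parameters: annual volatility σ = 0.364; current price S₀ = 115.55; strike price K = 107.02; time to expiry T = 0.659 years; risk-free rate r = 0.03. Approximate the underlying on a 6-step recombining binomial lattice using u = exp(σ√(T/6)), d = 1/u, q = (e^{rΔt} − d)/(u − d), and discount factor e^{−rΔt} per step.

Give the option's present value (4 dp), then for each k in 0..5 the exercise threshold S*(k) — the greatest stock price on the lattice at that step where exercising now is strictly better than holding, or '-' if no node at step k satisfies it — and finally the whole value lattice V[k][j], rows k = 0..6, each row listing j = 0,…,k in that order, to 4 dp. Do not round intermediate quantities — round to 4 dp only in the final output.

params: Δt=0.10983 u=1.12821 d=0.88636 q=0.48352 e^(-rΔt)=0.99671
t_6 payoffs: 50.9892 35.7006 16.2403 0.0000 0.0000 0.0000 0.0000
t_5: node(5,0) S=63.2146 payoff=43.8054 vs cont=43.4534 → 43.8054 [stop]  node(5,1) S=80.4634 payoff=26.5566 vs cont=26.2046 → 26.5566 [stop]  node(5,2) S=102.4187 payoff=4.6013 vs cont=8.3601 → 8.3601 [wait]  node(5,3) S=130.3648 payoff=0.0000 vs cont=0.0000 → 0.0000 [wait]  node(5,4) S=165.9364 payoff=0.0000 vs cont=0.0000 → 0.0000 [wait]  node(5,5) S=211.2139 payoff=0.0000 vs cont=0.0000 → 0.0000 [wait]  ⇒ S*(5)=80.4634
t_4: node(4,0) S=71.3194 payoff=35.7006 vs cont=35.3485 → 35.7006 [stop]  node(4,1) S=90.7797 payoff=16.2403 vs cont=17.6997 → 17.6997 [wait]  node(4,2) S=115.5500 payoff=0.0000 vs cont=4.3036 → 4.3036 [wait]  node(4,3) S=147.0791 payoff=0.0000 vs cont=0.0000 → 0.0000 [wait]  node(4,4) S=187.2113 payoff=0.0000 vs cont=0.0000 → 0.0000 [wait]  ⇒ S*(4)=71.3194
t_3: node(3,0) S=80.4634 payoff=26.5566 vs cont=26.9079 → 26.9079 [wait]  node(3,1) S=102.4187 payoff=4.6013 vs cont=11.1855 → 11.1855 [wait]  node(3,2) S=130.3648 payoff=0.0000 vs cont=2.2154 → 2.2154 [wait]  node(3,3) S=165.9364 payoff=0.0000 vs cont=0.0000 → 0.0000 [wait]  ⇒ S*(3)=-
t_2: node(2,0) S=90.7797 payoff=16.2403 vs cont=19.2422 → 19.2422 [wait]  node(2,1) S=115.5500 payoff=0.0000 vs cont=6.8257 → 6.8257 [wait]  node(2,2) S=147.0791 payoff=0.0000 vs cont=1.1404 → 1.1404 [wait]  ⇒ S*(2)=-
t_1: node(1,0) S=102.4187 payoff=4.6013 vs cont=13.1950 → 13.1950 [wait]  node(1,1) S=130.3648 payoff=0.0000 vs cont=4.0633 → 4.0633 [wait]  ⇒ S*(1)=-
t_0: node(0,0) S=115.5500 payoff=0.0000 vs cont=8.7507 → 8.7507 [wait]  ⇒ S*(0)=-

price = 8.7507
boundary = - - - - 71.3194 80.4634
tree:
8.7507
13.1950 4.0633
19.2422 6.8257 1.1404
26.9079 11.1855 2.2154 0.0000
35.7006 17.6997 4.3036 0.0000 0.0000
43.8054 26.5566 8.3601 0.0000 0.0000 0.0000
50.9892 35.7006 16.2403 0.0000 0.0000 0.0000 0.0000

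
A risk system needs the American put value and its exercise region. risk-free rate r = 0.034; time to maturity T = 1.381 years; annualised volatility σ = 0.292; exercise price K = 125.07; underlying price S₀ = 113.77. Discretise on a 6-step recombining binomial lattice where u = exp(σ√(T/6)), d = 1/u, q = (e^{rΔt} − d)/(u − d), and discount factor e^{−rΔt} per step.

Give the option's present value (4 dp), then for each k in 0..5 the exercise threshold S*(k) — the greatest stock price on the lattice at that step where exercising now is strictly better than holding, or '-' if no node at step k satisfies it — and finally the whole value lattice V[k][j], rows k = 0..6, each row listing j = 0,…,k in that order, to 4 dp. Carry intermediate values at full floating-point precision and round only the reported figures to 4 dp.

price = 20.2662
boundary = - - 85.9702 74.7323 85.9702 98.8981
tree:
20.2662
28.6832 11.9325
39.0998 18.4273 5.4431
50.3377 27.4699 9.4210 1.4386
60.1067 39.0998 15.9467 2.8597 0.0000
68.5986 50.3377 26.1719 5.6846 0.0000 0.0000
75.9805 60.1067 39.0998 11.3000 0.0000 0.0000 0.0000

params: Δt=0.23017 u=1.15038 d=0.86928 q=0.49298 e^(-rΔt)=0.99220
t_6 payoffs: 75.9805 60.1067 39.0998 11.3000 0.0000 0.0000 0.0000
t_5: node(5,0) S=56.4714 payoff=68.5986 vs cont=67.6237 → 68.5986 [stop]  node(5,1) S=74.7323 payoff=50.3377 vs cont=49.3628 → 50.3377 [stop]  node(5,2) S=98.8981 payoff=26.1719 vs cont=25.1970 → 26.1719 [stop]  node(5,3) S=130.8783 payoff=0.0000 vs cont=5.6846 → 5.6846 [wait]  node(5,4) S=173.1998 payoff=0.0000 vs cont=0.0000 → 0.0000 [wait]  node(5,5) S=229.2066 payoff=0.0000 vs cont=0.0000 → 0.0000 [wait]  ⇒ S*(5)=98.8981
t_4: node(4,0) S=64.9633 payoff=60.1067 vs cont=59.1317 → 60.1067 [stop]  node(4,1) S=85.9702 payoff=39.0998 vs cont=38.1249 → 39.0998 [stop]  node(4,2) S=113.7700 payoff=11.3000 vs cont=15.9467 → 15.9467 [wait]  node(4,3) S=150.5593 payoff=0.0000 vs cont=2.8597 → 2.8597 [wait]  node(4,4) S=199.2449 payoff=0.0000 vs cont=0.0000 → 0.0000 [wait]  ⇒ S*(4)=85.9702
t_3: node(3,0) S=74.7323 payoff=50.3377 vs cont=49.3628 → 50.3377 [stop]  node(3,1) S=98.8981 payoff=26.1719 vs cont=27.4699 → 27.4699 [wait]  node(3,2) S=130.8783 payoff=0.0000 vs cont=9.4210 → 9.4210 [wait]  node(3,3) S=173.1998 payoff=0.0000 vs cont=1.4386 → 1.4386 [wait]  ⇒ S*(3)=74.7323
t_2: node(2,0) S=85.9702 payoff=39.0998 vs cont=38.7597 → 39.0998 [stop]  node(2,1) S=113.7700 payoff=11.3000 vs cont=18.4273 → 18.4273 [wait]  node(2,2) S=150.5593 payoff=0.0000 vs cont=5.4431 → 5.4431 [wait]  ⇒ S*(2)=85.9702
t_1: node(1,0) S=98.8981 payoff=26.1719 vs cont=28.6832 → 28.6832 [wait]  node(1,1) S=130.8783 payoff=0.0000 vs cont=11.9325 → 11.9325 [wait]  ⇒ S*(1)=-
t_0: node(0,0) S=113.7700 payoff=11.3000 vs cont=20.2662 → 20.2662 [wait]  ⇒ S*(0)=-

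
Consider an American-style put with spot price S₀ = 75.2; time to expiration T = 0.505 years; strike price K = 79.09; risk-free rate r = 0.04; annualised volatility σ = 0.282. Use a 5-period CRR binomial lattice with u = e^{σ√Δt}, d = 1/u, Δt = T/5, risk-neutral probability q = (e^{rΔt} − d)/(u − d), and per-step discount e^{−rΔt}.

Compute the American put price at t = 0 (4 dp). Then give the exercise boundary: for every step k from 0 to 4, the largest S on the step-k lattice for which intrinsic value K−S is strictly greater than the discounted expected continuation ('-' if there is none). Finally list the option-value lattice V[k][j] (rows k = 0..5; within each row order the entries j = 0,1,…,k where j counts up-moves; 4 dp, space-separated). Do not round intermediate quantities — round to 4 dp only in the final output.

price = 7.5994
boundary = - - 62.8599 57.4714 62.8599
tree:
7.5994
11.3546 3.9081
16.2301 6.5743 1.2752
21.6186 10.6429 2.5616 0.0000
26.5451 16.2301 5.1456 0.0000 0.0000
31.0494 21.6186 10.3363 0.0000 0.0000 0.0000

Δt=0.10100, u=1.09376, d=0.91428, q=0.50016, disc=e^(-rΔt)=0.99597
k=5 terminal: V=max(K-S,0) → 31.0494 21.6186 10.3363 0.0000 0.0000 0.0000
k=4: j=0 S=52.5449 intr=26.5451 cont=26.2263 V=26.5451[EX]; j=1 S=62.8599 intr=16.2301 cont=15.9112 V=16.2301[EX]; j=2 S=75.2000 intr=3.8900 cont=5.1456 V=5.1456[hold]; j=3 S=89.9625 intr=0.0000 cont=0.0000 V=0.0000[hold]; j=4 S=107.6231 intr=0.0000 cont=0.0000 V=0.0000[hold]  S*(4)=62.8599
k=3: j=0 S=57.4714 intr=21.6186 cont=21.2997 V=21.6186[EX]; j=1 S=68.7537 intr=10.3363 cont=10.6429 V=10.6429[hold]; j=2 S=82.2507 intr=0.0000 cont=2.5616 V=2.5616[hold]; j=3 S=98.3974 intr=0.0000 cont=0.0000 V=0.0000[hold]  S*(3)=57.4714
k=2: j=0 S=62.8599 intr=16.2301 cont=16.0639 V=16.2301[EX]; j=1 S=75.2000 intr=3.8900 cont=6.5743 V=6.5743[hold]; j=2 S=89.9625 intr=0.0000 cont=1.2752 V=1.2752[hold]  S*(2)=62.8599
k=1: j=0 S=68.7537 intr=10.3363 cont=11.3546 V=11.3546[hold]; j=1 S=82.2507 intr=0.0000 cont=3.9081 V=3.9081[hold]  S*(1)=-
k=0: j=0 S=75.2000 intr=3.8900 cont=7.5994 V=7.5994[hold]  S*(0)=-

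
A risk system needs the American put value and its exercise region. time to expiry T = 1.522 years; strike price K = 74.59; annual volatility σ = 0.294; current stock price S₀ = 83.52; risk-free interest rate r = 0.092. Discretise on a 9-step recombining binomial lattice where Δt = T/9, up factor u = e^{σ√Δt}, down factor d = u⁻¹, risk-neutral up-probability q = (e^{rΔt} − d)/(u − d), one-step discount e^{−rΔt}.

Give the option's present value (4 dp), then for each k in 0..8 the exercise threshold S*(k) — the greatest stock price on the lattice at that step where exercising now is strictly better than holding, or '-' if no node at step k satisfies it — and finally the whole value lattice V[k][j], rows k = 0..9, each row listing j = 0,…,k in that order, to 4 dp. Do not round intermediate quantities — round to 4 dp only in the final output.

Δt=0.16911, u=1.12851, d=0.88612, q=0.53450, disc=e^(-rΔt)=0.98456
k=9 terminal: V=max(K-S,0) → 46.4563 38.7605 28.9595 16.4775 0.5812 0.0000 0.0000 0.0000 0.0000 0.0000
k=8: j=0 S=31.7493 intr=42.8407 cont=41.6892 V=42.8407[EX]; j=1 S=40.4341 intr=34.1559 cont=33.0044 V=34.1559[EX]; j=2 S=51.4947 intr=23.0953 cont=21.9438 V=23.0953[EX]; j=3 S=65.5807 intr=9.0093 cont=7.8577 V=9.0093[EX]; j=4 S=83.5200 intr=0.0000 cont=0.2664 V=0.2664[hold]; j=5 S=106.3664 intr=0.0000 cont=0.0000 V=0.0000[hold]; j=6 S=135.4624 intr=0.0000 cont=0.0000 V=0.0000[hold]; j=7 S=172.5174 intr=0.0000 cont=0.0000 V=0.0000[hold]; j=8 S=219.7086 intr=0.0000 cont=0.0000 V=0.0000[hold]  S*(8)=65.5807
k=7: j=0 S=35.8295 intr=38.7605 cont=37.6090 V=38.7605[EX]; j=1 S=45.6305 intr=28.9595 cont=27.8080 V=28.9595[EX]; j=2 S=58.1125 intr=16.4775 cont=15.3260 V=16.4775[EX]; j=3 S=74.0088 intr=0.5812 cont=4.2692 V=4.2692[hold]; j=4 S=94.2535 intr=0.0000 cont=0.1221 V=0.1221[hold]; j=5 S=120.0360 intr=0.0000 cont=0.0000 V=0.0000[hold]; j=6 S=152.8712 intr=0.0000 cont=0.0000 V=0.0000[hold]; j=7 S=194.6883 intr=0.0000 cont=0.0000 V=0.0000[hold]  S*(7)=58.1125
k=6: j=0 S=40.4341 intr=34.1559 cont=33.0044 V=34.1559[EX]; j=1 S=51.4947 intr=23.0953 cont=21.9438 V=23.0953[EX]; j=2 S=65.5807 intr=9.0093 cont=9.7986 V=9.7986[hold]; j=3 S=83.5200 intr=0.0000 cont=2.0209 V=2.0209[hold]; j=4 S=106.3664 intr=0.0000 cont=0.0560 V=0.0560[hold]; j=5 S=135.4624 intr=0.0000 cont=0.0000 V=0.0000[hold]; j=6 S=172.5174 intr=0.0000 cont=0.0000 V=0.0000[hold]  S*(6)=51.4947
k=5: j=0 S=45.6305 intr=28.9595 cont=27.8080 V=28.9595[EX]; j=1 S=58.1125 intr=16.4775 cont=15.7414 V=16.4775[EX]; j=2 S=74.0088 intr=0.5812 cont=5.5543 V=5.5543[hold]; j=3 S=94.2535 intr=0.0000 cont=0.9557 V=0.9557[hold]; j=4 S=120.0360 intr=0.0000 cont=0.0256 V=0.0256[hold]; j=5 S=152.8712 intr=0.0000 cont=0.0000 V=0.0000[hold]  S*(5)=58.1125
k=4: j=0 S=51.4947 intr=23.0953 cont=21.9438 V=23.0953[EX]; j=1 S=65.5807 intr=9.0093 cont=10.4748 V=10.4748[hold]; j=2 S=83.5200 intr=0.0000 cont=3.0485 V=3.0485[hold]; j=3 S=106.3664 intr=0.0000 cont=0.4515 V=0.4515[hold]; j=4 S=135.4624 intr=0.0000 cont=0.0118 V=0.0118[hold]  S*(4)=51.4947
k=3: j=0 S=58.1125 intr=16.4775 cont=16.0973 V=16.4775[EX]; j=1 S=74.0088 intr=0.5812 cont=6.4051 V=6.4051[hold]; j=2 S=94.2535 intr=0.0000 cont=1.6348 V=1.6348[hold]; j=3 S=120.0360 intr=0.0000 cont=0.2131 V=0.2131[hold]  S*(3)=58.1125
k=2: j=0 S=65.5807 intr=9.0093 cont=10.9225 V=10.9225[hold]; j=1 S=83.5200 intr=0.0000 cont=3.7958 V=3.7958[hold]; j=2 S=106.3664 intr=0.0000 cont=0.8614 V=0.8614[hold]  S*(2)=-
k=1: j=0 S=74.0088 intr=0.5812 cont=7.0035 V=7.0035[hold]; j=1 S=94.2535 intr=0.0000 cont=2.1930 V=2.1930[hold]  S*(1)=-
k=0: j=0 S=83.5200 intr=0.0000 cont=4.3639 V=4.3639[hold]  S*(0)=-

price = 4.3639
boundary = - - - 58.1125 51.4947 58.1125 51.4947 58.1125 65.5807
tree:
4.3639
7.0035 2.1930
10.9225 3.7958 0.8614
16.4775 6.4051 1.6348 0.2131
23.0953 10.4748 3.0485 0.4515 0.0118
28.9595 16.4775 5.5543 0.9557 0.0256 0.0000
34.1559 23.0953 9.7986 2.0209 0.0560 0.0000 0.0000
38.7605 28.9595 16.4775 4.2692 0.1221 0.0000 0.0000 0.0000
42.8407 34.1559 23.0953 9.0093 0.2664 0.0000 0.0000 0.0000 0.0000
46.4563 38.7605 28.9595 16.4775 0.5812 0.0000 0.0000 0.0000 0.0000 0.0000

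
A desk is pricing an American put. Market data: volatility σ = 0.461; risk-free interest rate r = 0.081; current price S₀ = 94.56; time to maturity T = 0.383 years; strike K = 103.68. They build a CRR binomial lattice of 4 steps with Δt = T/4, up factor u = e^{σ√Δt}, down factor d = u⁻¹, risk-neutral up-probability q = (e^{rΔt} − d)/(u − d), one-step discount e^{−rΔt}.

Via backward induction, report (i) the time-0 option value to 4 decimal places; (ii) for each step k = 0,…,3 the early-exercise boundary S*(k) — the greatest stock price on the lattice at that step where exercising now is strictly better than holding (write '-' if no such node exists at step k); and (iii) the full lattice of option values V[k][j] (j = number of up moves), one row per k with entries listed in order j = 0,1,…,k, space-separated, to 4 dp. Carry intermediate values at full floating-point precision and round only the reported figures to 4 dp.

params: Δt=0.09575 u=1.15333 d=0.86706 q=0.49160 e^(-rΔt)=0.99227
t_4 payoffs: 50.2359 32.5908 9.1200 0.0000 0.0000
t_3: node(3,0) S=61.6385 payoff=42.0415 vs cont=41.2405 → 42.0415 [stop]  node(3,1) S=81.9890 payoff=21.6910 vs cont=20.8900 → 21.6910 [stop]  node(3,2) S=109.0585 payoff=0.0000 vs cont=4.6008 → 4.6008 [wait]  node(3,3) S=145.0652 payoff=0.0000 vs cont=0.0000 → 0.0000 [wait]  ⇒ S*(3)=81.9890
t_2: node(2,0) S=71.0892 payoff=32.5908 vs cont=31.7898 → 32.5908 [stop]  node(2,1) S=94.5600 payoff=9.1200 vs cont=13.1869 → 13.1869 [wait]  node(2,2) S=125.7799 payoff=0.0000 vs cont=2.3210 → 2.3210 [wait]  ⇒ S*(2)=71.0892
t_1: node(1,0) S=81.9890 payoff=21.6910 vs cont=22.8738 → 22.8738 [wait]  node(1,1) S=109.0585 payoff=0.0000 vs cont=7.7846 → 7.7846 [wait]  ⇒ S*(1)=-
t_0: node(0,0) S=94.5600 payoff=9.1200 vs cont=15.3366 → 15.3366 [wait]  ⇒ S*(0)=-

price = 15.3366
boundary = - - 71.0892 81.9890
tree:
15.3366
22.8738 7.7846
32.5908 13.1869 2.3210
42.0415 21.6910 4.6008 0.0000
50.2359 32.5908 9.1200 0.0000 0.0000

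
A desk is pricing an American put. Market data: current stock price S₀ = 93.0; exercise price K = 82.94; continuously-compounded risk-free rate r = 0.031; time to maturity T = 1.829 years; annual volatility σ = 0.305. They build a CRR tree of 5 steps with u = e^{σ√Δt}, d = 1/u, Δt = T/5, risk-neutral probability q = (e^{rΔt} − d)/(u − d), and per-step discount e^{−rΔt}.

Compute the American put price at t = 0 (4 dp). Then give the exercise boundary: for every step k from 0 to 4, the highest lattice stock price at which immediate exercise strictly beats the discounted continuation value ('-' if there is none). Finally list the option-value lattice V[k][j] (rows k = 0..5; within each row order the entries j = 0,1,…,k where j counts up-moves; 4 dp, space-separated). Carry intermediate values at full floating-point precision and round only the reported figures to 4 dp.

price = 8.4597
boundary = - - - 53.4740 64.3066
tree:
8.4597
13.2855 3.5294
20.2169 6.2306 0.7412
29.4660 10.8614 1.4550 0.0000
38.4739 18.6334 2.8560 0.0000 0.0000
45.9644 29.4660 5.6062 0.0000 0.0000 0.0000

Δt=0.36580, u=1.20258, d=0.83155, q=0.48475, disc=e^(-rΔt)=0.98872
k=5 terminal: V=max(K-S,0) → 45.9644 29.4660 5.6062 0.0000 0.0000 0.0000
k=4: j=0 S=44.4661 intr=38.4739 cont=37.5387 V=38.4739[EX]; j=1 S=64.3066 intr=18.6334 cont=17.6981 V=18.6334[EX]; j=2 S=93.0000 intr=0.0000 cont=2.8560 V=2.8560[hold]; j=3 S=134.4962 intr=0.0000 cont=0.0000 V=0.0000[hold]; j=4 S=194.5079 intr=0.0000 cont=0.0000 V=0.0000[hold]  S*(4)=64.3066
k=3: j=0 S=53.4740 intr=29.4660 cont=28.5308 V=29.4660[EX]; j=1 S=77.3338 intr=5.6062 cont=10.8614 V=10.8614[hold]; j=2 S=111.8398 intr=0.0000 cont=1.4550 V=1.4550[hold]; j=3 S=161.7423 intr=0.0000 cont=0.0000 V=0.0000[hold]  S*(3)=53.4740
k=2: j=0 S=64.3066 intr=18.6334 cont=20.2169 V=20.2169[hold]; j=1 S=93.0000 intr=0.0000 cont=6.2306 V=6.2306[hold]; j=2 S=134.4962 intr=0.0000 cont=0.7412 V=0.7412[hold]  S*(2)=-
k=1: j=0 S=77.3338 intr=5.6062 cont=13.2855 V=13.2855[hold]; j=1 S=111.8398 intr=0.0000 cont=3.5294 V=3.5294[hold]  S*(1)=-
k=0: j=0 S=93.0000 intr=0.0000 cont=8.4597 V=8.4597[hold]  S*(0)=-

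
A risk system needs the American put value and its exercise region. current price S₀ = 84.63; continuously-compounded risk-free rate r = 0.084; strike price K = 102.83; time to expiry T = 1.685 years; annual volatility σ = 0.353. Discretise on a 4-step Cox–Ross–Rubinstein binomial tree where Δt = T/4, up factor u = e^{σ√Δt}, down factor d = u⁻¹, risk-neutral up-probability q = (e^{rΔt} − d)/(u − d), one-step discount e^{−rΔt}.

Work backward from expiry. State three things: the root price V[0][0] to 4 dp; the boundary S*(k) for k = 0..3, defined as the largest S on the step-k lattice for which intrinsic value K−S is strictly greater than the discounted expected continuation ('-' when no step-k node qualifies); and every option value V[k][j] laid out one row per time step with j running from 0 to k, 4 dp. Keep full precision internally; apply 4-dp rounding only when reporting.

params: Δt=0.42125 u=1.25748 d=0.79524 q=0.52089 e^(-rΔt)=0.96523
t_4 payoffs: 68.9831 49.3093 18.2000 0.0000 0.0000
t_3: node(3,0) S=42.5618 payoff=60.2682 vs cont=56.6932 → 60.2682 [stop]  node(3,1) S=67.3012 payoff=35.5288 vs cont=31.9538 → 35.5288 [stop]  node(3,2) S=106.4206 payoff=0.0000 vs cont=8.4166 → 8.4166 [wait]  node(3,3) S=168.2784 payoff=0.0000 vs cont=0.0000 → 0.0000 [wait]  ⇒ S*(3)=67.3012
t_2: node(2,0) S=53.5207 payoff=49.3093 vs cont=45.7343 → 49.3093 [stop]  node(2,1) S=84.6300 payoff=18.2000 vs cont=20.6620 → 20.6620 [wait]  node(2,2) S=133.8219 payoff=0.0000 vs cont=3.8923 → 3.8923 [wait]  ⇒ S*(2)=53.5207
t_1: node(1,0) S=67.3012 payoff=35.5288 vs cont=33.1916 → 35.5288 [stop]  node(1,1) S=106.4206 payoff=0.0000 vs cont=11.5121 → 11.5121 [wait]  ⇒ S*(1)=67.3012
t_0: node(0,0) S=84.6300 payoff=18.2000 vs cont=22.2184 → 22.2184 [wait]  ⇒ S*(0)=-

price = 22.2184
boundary = - 67.3012 53.5207 67.3012
tree:
22.2184
35.5288 11.5121
49.3093 20.6620 3.8923
60.2682 35.5288 8.4166 0.0000
68.9831 49.3093 18.2000 0.0000 0.0000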